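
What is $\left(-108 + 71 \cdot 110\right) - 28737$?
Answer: $-21035$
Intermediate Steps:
$\left(-108 + 71 \cdot 110\right) - 28737 = \left(-108 + 7810\right) - 28737 = 7702 - 28737 = -21035$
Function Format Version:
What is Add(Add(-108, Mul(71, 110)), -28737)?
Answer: -21035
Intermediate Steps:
Add(Add(-108, Mul(71, 110)), -28737) = Add(Add(-108, 7810), -28737) = Add(7702, -28737) = -21035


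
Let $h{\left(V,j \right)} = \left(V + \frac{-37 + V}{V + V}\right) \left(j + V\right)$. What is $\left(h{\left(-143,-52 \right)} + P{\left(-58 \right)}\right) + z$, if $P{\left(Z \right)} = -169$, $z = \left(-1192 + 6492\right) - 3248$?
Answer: $\frac{326098}{11} \approx 29645.0$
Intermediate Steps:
$z = 2052$ ($z = 5300 - 3248 = 2052$)
$h{\left(V,j \right)} = \left(V + j\right) \left(V + \frac{-37 + V}{2 V}\right)$ ($h{\left(V,j \right)} = \left(V + \frac{-37 + V}{2 V}\right) \left(V + j\right) = \left(V + j\right) \left(V + \frac{-37 + V}{2 V}\right)$)
$\left(h{\left(-143,-52 \right)} + P{\left(-58 \right)}\right) + z = \left(\frac{\left(-37\right) \left(-52\right) - 143 \left(-37 - 143 - 52 + 2 \left(-143\right)^{2} + 2 \left(-143\right) \left(-52\right)\right)}{2 \left(-143\right)} - 169\right) + 2052 = \left(\frac{1}{2} \left(- \frac{1}{143}\right) \left(1924 - 143 \left(-37 - 143 - 52 + 2 \cdot 20449 + 14872\right)\right) - 169\right) + 2052 = \left(\frac{1}{2} \left(- \frac{1}{143}\right) \left(1924 - 143 \left(-37 - 143 - 52 + 40898 + 14872\right)\right) - 169\right) + 2052 = \left(\frac{1}{2} \left(- \frac{1}{143}\right) \left(1924 - 7941934\right) - 169\right) + 2052 = \left(\frac{1}{2} \left(- \frac{1}{143}\right) \left(-7940010\right) - 169\right) + 2052 = \left(\frac{305385}{11} - 169\right) + 2052 = \frac{303526}{11} + 2052 = \frac{326098}{11}$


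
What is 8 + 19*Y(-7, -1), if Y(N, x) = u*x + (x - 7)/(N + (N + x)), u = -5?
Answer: 1697/15 ≈ 113.13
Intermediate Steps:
Y(N, x) = -5*x + (-7 + x)/(x + 2*N) (Y(N, x) = -5*x + (x - 7)/(N + (N + x)) = -5*x + (-7 + x)/(x + 2*N))
8 + 19*Y(-7, -1) = 8 + 19*((-7 - 1 - 5*(-1)² - 10*(-7)*(-1))/(-1 + 2*(-7))) = 8 + 19*((-7 - 1 - 5*1 - 70)/(-1 - 14)) = 8 + 19*((-7 - 1 - 5 - 70)/(-15)) = 8 + 19*(-1/15*(-83)) = 8 + 19*(83/15) = 8 + 1577/15 = 1697/15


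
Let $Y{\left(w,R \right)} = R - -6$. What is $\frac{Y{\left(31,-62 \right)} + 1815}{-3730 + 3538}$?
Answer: $- \frac{1759}{192} \approx -9.1615$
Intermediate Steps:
$Y{\left(w,R \right)} = 6 + R$ ($Y{\left(w,R \right)} = R + 6 = 6 + R$)
$\frac{Y{\left(31,-62 \right)} + 1815}{-3730 + 3538} = \frac{\left(6 - 62\right) + 1815}{-3730 + 3538} = \frac{-56 + 1815}{-192} = 1759 \left(- \frac{1}{192}\right) = - \frac{1759}{192}$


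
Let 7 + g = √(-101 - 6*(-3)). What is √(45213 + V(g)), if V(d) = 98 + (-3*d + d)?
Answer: √(45325 - 2*I*√83) ≈ 212.9 - 0.0428*I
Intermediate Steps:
g = -7 + I*√83 (g = -7 + √(-101 - 6*(-3)) = -7 + √(-101 + 18) = -7 + √(-83) = -7 + I*√83 ≈ -7.0 + 9.1104*I)
V(d) = 98 - 2*d
√(45213 + V(g)) = √(45213 + (98 - 2*(-7 + I*√83))) = √(45213 + (98 + (14 - 2*I*√83))) = √(45213 + (112 - 2*I*√83)) = √(45325 - 2*I*√83)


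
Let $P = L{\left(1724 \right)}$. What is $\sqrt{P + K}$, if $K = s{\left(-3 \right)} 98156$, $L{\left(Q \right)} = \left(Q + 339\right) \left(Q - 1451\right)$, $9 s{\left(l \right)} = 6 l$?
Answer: $\sqrt{366887} \approx 605.71$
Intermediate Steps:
$s{\left(l \right)} = \frac{2 l}{3}$ ($s{\left(l \right)} = \frac{6 l}{9} = \frac{2 l}{3}$)
$L{\left(Q \right)} = \left(-1451 + Q\right) \left(339 + Q\right)$ ($L{\left(Q \right)} = \left(339 + Q\right) \left(-1451 + Q\right) = \left(-1451 + Q\right) \left(339 + Q\right)$)
$P = 563199$ ($P = -491889 + 1724^{2} - 1917088 = -491889 + 2972176 - 1917088 = 563199$)
$K = -196312$ ($K = \frac{2}{3} \left(-3\right) 98156 = \left(-2\right) 98156 = -196312$)
$\sqrt{P + K} = \sqrt{563199 - 196312} = \sqrt{366887}$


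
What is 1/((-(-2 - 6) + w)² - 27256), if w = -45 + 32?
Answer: -1/27231 ≈ -3.6723e-5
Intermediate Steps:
w = -13
1/((-(-2 - 6) + w)² - 27256) = 1/((-(-2 - 6) - 13)² - 27256) = 1/((-1*(-8) - 13)² - 27256) = 1/((8 - 13)² - 27256) = 1/((-5)² - 27256) = 1/(25 - 27256) = 1/(-27231) = -1/27231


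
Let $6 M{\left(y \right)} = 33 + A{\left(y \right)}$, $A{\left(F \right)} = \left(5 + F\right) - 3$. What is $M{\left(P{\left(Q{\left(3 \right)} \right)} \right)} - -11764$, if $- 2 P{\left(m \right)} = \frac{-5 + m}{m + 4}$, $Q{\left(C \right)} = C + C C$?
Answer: $\frac{753267}{64} \approx 11770.0$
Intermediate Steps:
$A{\left(F \right)} = 2 + F$
$Q{\left(C \right)} = C + C^{2}$
$P{\left(m \right)} = - \frac{-5 + m}{2 \left(4 + m\right)}$ ($P{\left(m \right)} = - \frac{\left(-5 + m\right) \frac{1}{m + 4}}{2} = - \frac{\left(-5 + m\right) \frac{1}{4 + m}}{2} = - \frac{\frac{1}{4 + m} \left(-5 + m\right)}{2} = - \frac{-5 + m}{2 \left(4 + m\right)}$)
$M{\left(y \right)} = \frac{35}{6} + \frac{y}{6}$ ($M{\left(y \right)} = \frac{33 + \left(2 + y\right)}{6} = \frac{35 + y}{6} = \frac{35}{6} + \frac{y}{6}$)
$M{\left(P{\left(Q{\left(3 \right)} \right)} \right)} - -11764 = \left(\frac{35}{6} + \frac{\frac{1}{2} \frac{1}{4 + 3 \left(1 + 3\right)} \left(5 - 3 \left(1 + 3\right)\right)}{6}\right) - -11764 = \left(\frac{35}{6} + \frac{\frac{1}{2} \frac{1}{4 + 3 \cdot 4} \left(5 - 3 \cdot 4\right)}{6}\right) + 11764 = \left(\frac{35}{6} + \frac{\frac{1}{2} \frac{1}{4 + 12} \left(5 - 12\right)}{6}\right) + 11764 = \left(\frac{35}{6} + \frac{\frac{1}{2} \cdot \frac{1}{16} \left(5 - 12\right)}{6}\right) + 11764 = \left(\frac{35}{6} + \frac{\frac{1}{2} \cdot \frac{1}{16} \left(-7\right)}{6}\right) + 11764 = \left(\frac{35}{6} + \frac{1}{6} \left(- \frac{7}{32}\right)\right) + 11764 = \left(\frac{35}{6} - \frac{7}{192}\right) + 11764 = \frac{371}{64} + 11764 = \frac{753267}{64}$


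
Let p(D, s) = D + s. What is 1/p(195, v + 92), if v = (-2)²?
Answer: 1/291 ≈ 0.0034364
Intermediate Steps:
v = 4
1/p(195, v + 92) = 1/(195 + (4 + 92)) = 1/(195 + 96) = 1/291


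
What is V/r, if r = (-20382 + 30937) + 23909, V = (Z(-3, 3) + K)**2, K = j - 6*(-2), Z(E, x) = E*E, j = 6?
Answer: 243/11488 ≈ 0.021152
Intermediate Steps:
Z(E, x) = E**2
K = 18 (K = 6 - 6*(-2) = 6 + 12 = 18)
V = 729 (V = ((-3)**2 + 18)**2 = (9 + 18)**2 = 27**2 = 729)
r = 34464 (r = 10555 + 23909 = 34464)
V/r = 729/34464 = 729*(1/34464) = 243/11488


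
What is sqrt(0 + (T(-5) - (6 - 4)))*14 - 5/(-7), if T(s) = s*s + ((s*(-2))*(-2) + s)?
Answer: 5/7 + 14*I*sqrt(2) ≈ 0.71429 + 19.799*I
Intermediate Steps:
T(s) = s**2 + 5*s (T(s) = s**2 + (-2*s*(-2) + s) = s**2 + (4*s + s) = s**2 + 5*s)
sqrt(0 + (T(-5) - (6 - 4)))*14 - 5/(-7) = sqrt(0 + (-5*(5 - 5) - (6 - 4)))*14 - 5/(-7) = sqrt(0 + (-5*0 - 1*2))*14 - 5*(-1/7) = sqrt(0 + (0 - 2))*14 + 5/7 = sqrt(0 - 2)*14 + 5/7 = sqrt(-2)*14 + 5/7 = (I*sqrt(2))*14 + 5/7 = 14*I*sqrt(2) + 5/7 = 5/7 + 14*I*sqrt(2)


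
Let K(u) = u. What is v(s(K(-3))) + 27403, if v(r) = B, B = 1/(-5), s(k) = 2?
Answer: 137014/5 ≈ 27403.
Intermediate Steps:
B = -⅕ ≈ -0.20000
v(r) = -⅕
v(s(K(-3))) + 27403 = -⅕ + 27403 = 137014/5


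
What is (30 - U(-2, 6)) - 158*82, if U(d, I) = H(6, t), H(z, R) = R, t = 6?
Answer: -12932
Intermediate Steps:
U(d, I) = 6
(30 - U(-2, 6)) - 158*82 = (30 - 1*6) - 158*82 = (30 - 6) - 12956 = 24 - 12956 = -12932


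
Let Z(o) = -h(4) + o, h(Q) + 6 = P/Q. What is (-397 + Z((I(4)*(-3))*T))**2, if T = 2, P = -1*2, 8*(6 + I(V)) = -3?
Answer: 1985281/16 ≈ 1.2408e+5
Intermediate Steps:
I(V) = -51/8 (I(V) = -6 + (1/8)*(-3) = -6 - 3/8 = -51/8)
P = -2
h(Q) = -6 - 2/Q
Z(o) = 13/2 + o (Z(o) = -(-6 - 2/4) + o = -(-6 - 2*1/4) + o = -(-6 - 1/2) + o = -1*(-13/2) + o = 13/2 + o)
(-397 + Z((I(4)*(-3))*T))**2 = (-397 + (13/2 - 51/8*(-3)*2))**2 = (-397 + (13/2 + (153/8)*2))**2 = (-397 + (13/2 + 153/4))**2 = (-397 + 179/4)**2 = (-1409/4)**2 = 1985281/16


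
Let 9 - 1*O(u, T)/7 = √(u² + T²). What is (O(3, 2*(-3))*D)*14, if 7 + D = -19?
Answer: -22932 + 7644*√5 ≈ -5839.5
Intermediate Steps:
D = -26 (D = -7 - 19 = -26)
O(u, T) = 63 - 7*√(T² + u²) (O(u, T) = 63 - 7*√(u² + T²) = 63 - 7*√(T² + u²))
(O(3, 2*(-3))*D)*14 = ((63 - 7*√((2*(-3))² + 3²))*(-26))*14 = ((63 - 7*√((-6)² + 9))*(-26))*14 = ((63 - 7*√(36 + 9))*(-26))*14 = ((63 - 21*√5)*(-26))*14 = (-1638 + 546*√5)*14 = -22932 + 7644*√5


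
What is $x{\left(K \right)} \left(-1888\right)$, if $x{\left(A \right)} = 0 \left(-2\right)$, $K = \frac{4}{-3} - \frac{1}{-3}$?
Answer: $0$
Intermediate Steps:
$K = -1$ ($K = 4 \left(- \frac{1}{3}\right) - - \frac{1}{3} = - \frac{4}{3} + \frac{1}{3} = -1$)
$x{\left(A \right)} = 0$
$x{\left(K \right)} \left(-1888\right) = 0 \left(-1888\right) = 0$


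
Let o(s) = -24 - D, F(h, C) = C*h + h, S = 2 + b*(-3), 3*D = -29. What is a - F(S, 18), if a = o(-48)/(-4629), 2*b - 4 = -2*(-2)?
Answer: 2638573/13887 ≈ 190.00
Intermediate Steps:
D = -29/3 (D = (1/3)*(-29) = -29/3 ≈ -9.6667)
b = 4 (b = 2 + (-2*(-2))/2 = 2 + (1/2)*4 = 2 + 2 = 4)
S = -10 (S = 2 + 4*(-3) = 2 - 12 = -10)
F(h, C) = h + C*h
o(s) = -43/3 (o(s) = -24 - 1*(-29/3) = -24 + 29/3 = -43/3)
a = 43/13887 (a = -43/3/(-4629) = -43/3*(-1/4629) = 43/13887 ≈ 0.0030964)
a - F(S, 18) = 43/13887 - (-10)*(1 + 18) = 43/13887 - (-10)*19 = 43/13887 - 1*(-190) = 43/13887 + 190 = 2638573/13887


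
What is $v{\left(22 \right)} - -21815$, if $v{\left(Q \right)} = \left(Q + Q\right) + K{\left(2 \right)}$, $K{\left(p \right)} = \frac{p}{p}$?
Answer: $21860$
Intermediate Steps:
$K{\left(p \right)} = 1$
$v{\left(Q \right)} = 1 + 2 Q$ ($v{\left(Q \right)} = \left(Q + Q\right) + 1 = 2 Q + 1 = 1 + 2 Q$)
$v{\left(22 \right)} - -21815 = \left(1 + 2 \cdot 22\right) - -21815 = \left(1 + 44\right) + 21815 = 45 + 21815 = 21860$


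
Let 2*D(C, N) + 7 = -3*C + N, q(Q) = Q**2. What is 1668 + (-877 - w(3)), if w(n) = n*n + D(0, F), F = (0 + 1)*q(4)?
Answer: 1555/2 ≈ 777.50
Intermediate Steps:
F = 16 (F = (0 + 1)*4**2 = 1*16 = 16)
D(C, N) = -7/2 + N/2 - 3*C/2 (D(C, N) = -7/2 + (-3*C + N)/2 = -7/2 + (N - 3*C)/2 = -7/2 + (N/2 - 3*C/2) = -7/2 + N/2 - 3*C/2)
w(n) = 9/2 + n**2 (w(n) = n*n + (-7/2 + (1/2)*16 - 3/2*0) = n**2 + (-7/2 + 8 + 0) = n**2 + 9/2 = 9/2 + n**2)
1668 + (-877 - w(3)) = 1668 + (-877 - (9/2 + 3**2)) = 1668 + (-877 - (9/2 + 9)) = 1668 + (-877 - 1*27/2) = 1668 + (-877 - 27/2) = 1668 - 1781/2 = 1555/2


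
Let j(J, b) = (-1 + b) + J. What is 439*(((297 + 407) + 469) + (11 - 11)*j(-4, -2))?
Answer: 514947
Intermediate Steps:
j(J, b) = -1 + J + b
439*(((297 + 407) + 469) + (11 - 11)*j(-4, -2)) = 439*(((297 + 407) + 469) + (11 - 11)*(-1 - 4 - 2)) = 439*((704 + 469) + 0*(-7)) = 439*(1173 + 0) = 439*1173 = 514947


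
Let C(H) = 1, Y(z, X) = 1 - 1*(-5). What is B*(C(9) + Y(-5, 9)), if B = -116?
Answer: -812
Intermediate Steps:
Y(z, X) = 6 (Y(z, X) = 1 + 5 = 6)
B*(C(9) + Y(-5, 9)) = -116*(1 + 6) = -116*7 = -812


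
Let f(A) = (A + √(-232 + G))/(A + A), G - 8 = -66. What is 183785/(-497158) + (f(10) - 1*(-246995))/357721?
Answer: 28526017402/88921928459 + I*√290/7154420 ≈ 0.3208 + 2.3803e-6*I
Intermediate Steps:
G = -58 (G = 8 - 66 = -58)
f(A) = (A + I*√290)/(2*A) (f(A) = (A + √(-232 - 58))/(A + A) = (A + √(-290))/((2*A)) = (A + I*√290)*(1/(2*A)) = (A + I*√290)/(2*A))
183785/(-497158) + (f(10) - 1*(-246995))/357721 = 183785/(-497158) + ((½)*(10 + I*√290)/10 - 1*(-246995))/357721 = 183785*(-1/497158) + ((½)*(⅒)*(10 + I*√290) + 246995)*(1/357721) = -183785/497158 + ((½ + I*√290/20) + 246995)*(1/357721) = -183785/497158 + (493991/2 + I*√290/20)*(1/357721) = -183785/497158 + (493991/715442 + I*√290/7154420) = 28526017402/88921928459 + I*√290/7154420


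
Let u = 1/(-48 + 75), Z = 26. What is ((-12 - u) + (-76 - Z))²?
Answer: 9480241/729 ≈ 13004.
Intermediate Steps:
u = 1/27 ≈ 0.037037
((-12 - u) + (-76 - Z))² = ((-12 - 1*1/27) + (-76 - 1*26))² = ((-12 - 1/27) + (-76 - 26))² = (-325/27 - 102)² = (-3079/27)² = 9480241/729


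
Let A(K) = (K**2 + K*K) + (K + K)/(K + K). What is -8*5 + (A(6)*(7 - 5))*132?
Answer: 19232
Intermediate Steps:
A(K) = 1 + 2*K**2 (A(K) = (K**2 + K**2) + (2*K)/((2*K)) = 2*K**2 + (2*K)*(1/(2*K)) = 2*K**2 + 1 = 1 + 2*K**2)
-8*5 + (A(6)*(7 - 5))*132 = -8*5 + ((1 + 2*6**2)*(7 - 5))*132 = -40 + ((1 + 2*36)*2)*132 = -40 + ((1 + 72)*2)*132 = -40 + (73*2)*132 = -40 + 146*132 = -40 + 19272 = 19232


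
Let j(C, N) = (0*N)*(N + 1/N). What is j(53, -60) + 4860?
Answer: 4860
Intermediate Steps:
j(C, N) = 0 (j(C, N) = 0*(N + 1/N) = 0)
j(53, -60) + 4860 = 0 + 4860 = 4860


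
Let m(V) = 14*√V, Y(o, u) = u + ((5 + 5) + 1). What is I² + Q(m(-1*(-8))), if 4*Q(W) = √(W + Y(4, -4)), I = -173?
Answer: 29929 + √(7 + 28*√2)/4 ≈ 29931.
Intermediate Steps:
Y(o, u) = 11 + u (Y(o, u) = u + (10 + 1) = u + 11 = 11 + u)
Q(W) = √(7 + W)/4 (Q(W) = √(W + (11 - 4))/4 = √(W + 7)/4 = √(7 + W)/4)
I² + Q(m(-1*(-8))) = (-173)² + √(7 + 14*√(-1*(-8)))/4 = 29929 + √(7 + 14*√8)/4 = 29929 + √(7 + 14*(2*√2))/4 = 29929 + √(7 + 28*√2)/4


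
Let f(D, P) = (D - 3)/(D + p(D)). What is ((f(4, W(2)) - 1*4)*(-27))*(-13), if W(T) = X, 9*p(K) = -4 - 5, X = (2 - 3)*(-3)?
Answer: -1287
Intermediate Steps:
X = 3 (X = -1*(-3) = 3)
p(K) = -1 (p(K) = (-4 - 5)/9 = (⅑)*(-9) = -1)
W(T) = 3
f(D, P) = (-3 + D)/(-1 + D) (f(D, P) = (D - 3)/(D - 1) = (-3 + D)/(-1 + D))
((f(4, W(2)) - 1*4)*(-27))*(-13) = (((-3 + 4)/(-1 + 4) - 1*4)*(-27))*(-13) = ((1/3 - 4)*(-27))*(-13) = (((⅓)*1 - 4)*(-27))*(-13) = ((⅓ - 4)*(-27))*(-13) = -11/3*(-27)*(-13) = 99*(-13) = -1287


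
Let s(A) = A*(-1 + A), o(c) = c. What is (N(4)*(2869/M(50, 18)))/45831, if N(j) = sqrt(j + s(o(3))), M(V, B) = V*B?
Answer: 2869*sqrt(10)/41247900 ≈ 0.00021995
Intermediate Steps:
M(V, B) = B*V
N(j) = sqrt(6 + j) (N(j) = sqrt(j + 3*(-1 + 3)) = sqrt(j + 3*2) = sqrt(j + 6) = sqrt(6 + j))
(N(4)*(2869/M(50, 18)))/45831 = (sqrt(6 + 4)*(2869/((18*50))))/45831 = (sqrt(10)*(2869/900))*(1/45831) = (2869*sqrt(10)/900)*(1/45831) = 2869*sqrt(10)/41247900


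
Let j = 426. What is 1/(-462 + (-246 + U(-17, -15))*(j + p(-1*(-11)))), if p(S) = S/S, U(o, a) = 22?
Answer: -1/96110 ≈ -1.0405e-5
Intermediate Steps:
p(S) = 1
1/(-462 + (-246 + U(-17, -15))*(j + p(-1*(-11)))) = 1/(-462 + (-246 + 22)*(426 + 1)) = 1/(-462 - 224*427) = 1/(-462 - 95648) = 1/(-96110) = -1/96110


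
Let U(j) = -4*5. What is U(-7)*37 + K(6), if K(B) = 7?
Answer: -733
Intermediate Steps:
U(j) = -20
U(-7)*37 + K(6) = -20*37 + 7 = -740 + 7 = -733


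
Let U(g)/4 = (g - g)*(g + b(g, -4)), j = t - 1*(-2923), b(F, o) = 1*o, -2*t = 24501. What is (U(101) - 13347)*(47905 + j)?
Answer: -1029787785/2 ≈ -5.1489e+8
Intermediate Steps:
t = -24501/2 (t = -½*24501 = -24501/2 ≈ -12251.)
b(F, o) = o
j = -18655/2 (j = -24501/2 - 1*(-2923) = -24501/2 + 2923 = -18655/2 ≈ -9327.5)
U(g) = 0 (U(g) = 4*((g - g)*(g - 4)) = 4*(0*(-4 + g)) = 4*0 = 0)
(U(101) - 13347)*(47905 + j) = (0 - 13347)*(47905 - 18655/2) = -13347*77155/2 = -1029787785/2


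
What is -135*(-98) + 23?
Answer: 13253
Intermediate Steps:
-135*(-98) + 23 = 13230 + 23 = 13253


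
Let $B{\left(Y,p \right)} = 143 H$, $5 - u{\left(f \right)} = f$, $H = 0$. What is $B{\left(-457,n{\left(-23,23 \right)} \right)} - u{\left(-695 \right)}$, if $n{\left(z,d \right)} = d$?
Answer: $-700$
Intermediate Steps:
$u{\left(f \right)} = 5 - f$
$B{\left(Y,p \right)} = 0$ ($B{\left(Y,p \right)} = 143 \cdot 0 = 0$)
$B{\left(-457,n{\left(-23,23 \right)} \right)} - u{\left(-695 \right)} = 0 - \left(5 - -695\right) = 0 - \left(5 + 695\right) = 0 - 700 = -700$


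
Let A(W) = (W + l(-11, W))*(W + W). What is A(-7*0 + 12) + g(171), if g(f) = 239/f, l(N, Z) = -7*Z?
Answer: -295249/171 ≈ -1726.6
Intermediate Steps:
A(W) = -12*W**2 (A(W) = (W - 7*W)*(W + W) = (-6*W)*(2*W) = -12*W**2)
A(-7*0 + 12) + g(171) = -12*(-7*0 + 12)**2 + 239/171 = -12*(0 + 12)**2 + 239*(1/171) = -12*12**2 + 239/171 = -12*144 + 239/171 = -1728 + 239/171 = -295249/171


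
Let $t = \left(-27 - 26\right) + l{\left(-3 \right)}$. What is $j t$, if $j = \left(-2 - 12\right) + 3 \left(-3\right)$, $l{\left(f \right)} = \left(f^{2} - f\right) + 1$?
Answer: $920$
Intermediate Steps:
$l{\left(f \right)} = 1 + f^{2} - f$
$t = -40$ ($t = \left(-27 - 26\right) + \left(1 + \left(-3\right)^{2} - -3\right) = -53 + \left(1 + 9 + 3\right) = -53 + 13 = -40$)
$j = -23$ ($j = \left(-2 - 12\right) - 9 = -14 - 9 = -23$)
$j t = \left(-23\right) \left(-40\right) = 920$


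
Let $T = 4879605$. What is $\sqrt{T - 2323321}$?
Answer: $2 \sqrt{639071} \approx 1598.8$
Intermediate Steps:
$\sqrt{T - 2323321} = \sqrt{4879605 - 2323321} = \sqrt{2556284} = 2 \sqrt{639071}$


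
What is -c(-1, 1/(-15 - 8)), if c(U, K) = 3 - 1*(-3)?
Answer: -6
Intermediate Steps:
c(U, K) = 6 (c(U, K) = 3 + 3 = 6)
-c(-1, 1/(-15 - 8)) = -1*6 = -6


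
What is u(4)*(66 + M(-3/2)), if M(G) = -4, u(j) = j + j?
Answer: 496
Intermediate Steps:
u(j) = 2*j
u(4)*(66 + M(-3/2)) = (2*4)*(66 - 4) = 8*62 = 496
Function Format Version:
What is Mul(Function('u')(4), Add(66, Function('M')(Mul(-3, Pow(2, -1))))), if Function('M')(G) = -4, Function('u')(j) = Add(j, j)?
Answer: 496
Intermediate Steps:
Function('u')(j) = Mul(2, j)
Mul(Function('u')(4), Add(66, Function('M')(Mul(-3, Pow(2, -1))))) = Mul(Mul(2, 4), Add(66, -4)) = Mul(8, 62) = 496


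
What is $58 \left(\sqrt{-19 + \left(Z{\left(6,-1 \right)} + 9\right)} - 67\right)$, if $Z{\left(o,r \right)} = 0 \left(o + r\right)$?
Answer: $-3886 + 58 i \sqrt{10} \approx -3886.0 + 183.41 i$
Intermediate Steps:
$Z{\left(o,r \right)} = 0$
$58 \left(\sqrt{-19 + \left(Z{\left(6,-1 \right)} + 9\right)} - 67\right) = 58 \left(\sqrt{-19 + \left(0 + 9\right)} - 67\right) = 58 \left(\sqrt{-19 + 9} - 67\right) = 58 \left(\sqrt{-10} - 67\right) = 58 \left(i \sqrt{10} - 67\right) = 58 \left(-67 + i \sqrt{10}\right) = -3886 + 58 i \sqrt{10}$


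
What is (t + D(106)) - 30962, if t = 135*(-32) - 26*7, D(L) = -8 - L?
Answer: -35578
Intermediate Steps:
t = -4502 (t = -4320 - 182 = -4502)
(t + D(106)) - 30962 = (-4502 + (-8 - 1*106)) - 30962 = (-4502 + (-8 - 106)) - 30962 = (-4502 - 114) - 30962 = -4616 - 30962 = -35578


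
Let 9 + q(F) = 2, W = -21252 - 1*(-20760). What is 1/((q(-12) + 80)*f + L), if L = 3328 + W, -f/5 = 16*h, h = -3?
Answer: 1/20356 ≈ 4.9126e-5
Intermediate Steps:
f = 240 (f = -80*(-3) = -5*(-48) = 240)
W = -492 (W = -21252 + 20760 = -492)
q(F) = -7 (q(F) = -9 + 2 = -7)
L = 2836 (L = 3328 - 492 = 2836)
1/((q(-12) + 80)*f + L) = 1/((-7 + 80)*240 + 2836) = 1/(73*240 + 2836) = 1/(17520 + 2836) = 1/20356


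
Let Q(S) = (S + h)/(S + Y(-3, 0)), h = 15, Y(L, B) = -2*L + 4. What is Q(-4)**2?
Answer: 121/36 ≈ 3.3611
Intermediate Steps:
Y(L, B) = 4 - 2*L
Q(S) = (15 + S)/(10 + S) (Q(S) = (S + 15)/(S + (4 - 2*(-3))) = (15 + S)/(S + (4 + 6)) = (15 + S)/(S + 10) = (15 + S)/(10 + S))
Q(-4)**2 = ((15 - 4)/(10 - 4))**2 = (11/6)**2 = 121/36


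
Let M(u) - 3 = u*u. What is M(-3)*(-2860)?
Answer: -34320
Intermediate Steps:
M(u) = 3 + u² (M(u) = 3 + u*u = 3 + u²)
M(-3)*(-2860) = (3 + (-3)²)*(-2860) = (3 + 9)*(-2860) = 12*(-2860) = -34320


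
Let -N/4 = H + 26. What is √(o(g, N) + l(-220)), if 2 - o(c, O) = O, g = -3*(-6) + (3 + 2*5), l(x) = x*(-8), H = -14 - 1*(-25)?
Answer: √1910 ≈ 43.704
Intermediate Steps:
H = 11 (H = -14 + 25 = 11)
l(x) = -8*x
N = -148 (N = -4*(11 + 26) = -4*37 = -148)
g = 31 (g = 18 + (3 + 10) = 18 + 13 = 31)
o(c, O) = 2 - O
√(o(g, N) + l(-220)) = √((2 - 1*(-148)) - 8*(-220)) = √((2 + 148) + 1760) = √(150 + 1760) = √1910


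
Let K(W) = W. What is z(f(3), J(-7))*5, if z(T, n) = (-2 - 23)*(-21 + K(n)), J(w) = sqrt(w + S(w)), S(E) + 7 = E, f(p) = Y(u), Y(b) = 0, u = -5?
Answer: 2625 - 125*I*sqrt(21) ≈ 2625.0 - 572.82*I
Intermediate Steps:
f(p) = 0
S(E) = -7 + E
J(w) = sqrt(-7 + 2*w) (J(w) = sqrt(w + (-7 + w)) = sqrt(-7 + 2*w))
z(T, n) = 525 - 25*n (z(T, n) = (-2 - 23)*(-21 + n) = -25*(-21 + n) = 525 - 25*n)
z(f(3), J(-7))*5 = (525 - 25*sqrt(-7 + 2*(-7)))*5 = (525 - 25*sqrt(-7 - 14))*5 = (525 - 25*I*sqrt(21))*5 = 2625 - 125*I*sqrt(21)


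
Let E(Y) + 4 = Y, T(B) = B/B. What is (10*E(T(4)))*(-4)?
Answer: 120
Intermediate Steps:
T(B) = 1
E(Y) = -4 + Y
(10*E(T(4)))*(-4) = (10*(-4 + 1))*(-4) = (10*(-3))*(-4) = -30*(-4) = 120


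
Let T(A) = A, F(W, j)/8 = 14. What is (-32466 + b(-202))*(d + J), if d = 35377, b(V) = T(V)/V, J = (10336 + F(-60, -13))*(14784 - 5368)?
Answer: -3195002231425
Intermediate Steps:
F(W, j) = 112 (F(W, j) = 8*14 = 112)
J = 98378368 (J = (10336 + 112)*(14784 - 5368) = 10448*9416 = 98378368)
b(V) = 1 (b(V) = V/V = 1)
(-32466 + b(-202))*(d + J) = (-32466 + 1)*(35377 + 98378368) = -32465*98413745 = -3195002231425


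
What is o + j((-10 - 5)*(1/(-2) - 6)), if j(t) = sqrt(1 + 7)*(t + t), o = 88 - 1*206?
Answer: -118 + 390*sqrt(2) ≈ 433.54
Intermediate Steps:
o = -118 (o = 88 - 206 = -118)
j(t) = 4*t*sqrt(2) (j(t) = sqrt(8)*(2*t) = (2*sqrt(2))*(2*t) = 4*t*sqrt(2))
o + j((-10 - 5)*(1/(-2) - 6)) = -118 + 4*((-10 - 5)*(1/(-2) - 6))*sqrt(2) = -118 + 4*(-15*(-1/2 - 6))*sqrt(2) = -118 + 4*(-15*(-13/2))*sqrt(2) = -118 + 4*(195/2)*sqrt(2) = -118 + 390*sqrt(2)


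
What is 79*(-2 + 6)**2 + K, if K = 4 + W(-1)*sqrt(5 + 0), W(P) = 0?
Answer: 1268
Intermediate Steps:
K = 4 (K = 4 + 0*sqrt(5 + 0) = 4 + 0*sqrt(5) = 4 + 0 = 4)
79*(-2 + 6)**2 + K = 79*(-2 + 6)**2 + 4 = 79*4**2 + 4 = 79*16 + 4 = 1264 + 4 = 1268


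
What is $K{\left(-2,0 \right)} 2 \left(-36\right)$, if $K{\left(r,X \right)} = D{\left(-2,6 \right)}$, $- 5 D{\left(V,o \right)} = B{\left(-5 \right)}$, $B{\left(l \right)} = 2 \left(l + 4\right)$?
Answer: $- \frac{144}{5} \approx -28.8$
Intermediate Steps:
$B{\left(l \right)} = 8 + 2 l$ ($B{\left(l \right)} = 2 \left(4 + l\right) = 8 + 2 l$)
$D{\left(V,o \right)} = \frac{2}{5}$ ($D{\left(V,o \right)} = - \frac{8 + 2 \left(-5\right)}{5} = - \frac{8 - 10}{5} = \left(- \frac{1}{5}\right) \left(-2\right) = \frac{2}{5}$)
$K{\left(r,X \right)} = \frac{2}{5}$
$K{\left(-2,0 \right)} 2 \left(-36\right) = \frac{2}{5} \cdot 2 \left(-36\right) = \frac{4}{5} \left(-36\right) = - \frac{144}{5}$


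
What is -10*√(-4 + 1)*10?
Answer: -100*I*√3 ≈ -173.21*I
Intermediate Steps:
-10*√(-4 + 1)*10 = -10*I*√3*10 = -100*I*√3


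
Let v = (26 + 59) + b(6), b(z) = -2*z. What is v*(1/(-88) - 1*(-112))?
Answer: 719415/88 ≈ 8175.2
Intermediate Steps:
v = 73 (v = (26 + 59) - 2*6 = 85 - 12 = 73)
v*(1/(-88) - 1*(-112)) = 73*(1/(-88) - 1*(-112)) = 73*(-1/88 + 112) = 73*(9855/88) = 719415/88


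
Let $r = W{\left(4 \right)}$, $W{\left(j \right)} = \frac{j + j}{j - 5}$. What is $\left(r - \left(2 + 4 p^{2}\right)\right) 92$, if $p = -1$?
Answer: $-1288$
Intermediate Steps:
$W{\left(j \right)} = \frac{2 j}{-5 + j}$
$r = -8$ ($r = 2 \cdot 4 \frac{1}{-5 + 4} = 2 \cdot 4 \frac{1}{-1} = 2 \cdot 4 \left(-1\right) = -8$)
$\left(r - \left(2 + 4 p^{2}\right)\right) 92 = \left(-8 - \left(2 + 4 \left(-1\right)^{2}\right)\right) 92 = \left(-8 - 6\right) 92 = \left(-14\right) 92 = -1288$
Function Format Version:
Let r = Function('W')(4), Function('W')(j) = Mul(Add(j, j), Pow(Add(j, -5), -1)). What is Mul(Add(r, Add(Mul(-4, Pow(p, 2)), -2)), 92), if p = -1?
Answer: -1288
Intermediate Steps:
Function('W')(j) = Mul(2, j, Pow(Add(-5, j), -1)) (Function('W')(j) = Mul(Mul(2, j), Pow(Add(-5, j), -1)) = Mul(2, j, Pow(Add(-5, j), -1)))
r = -8 (r = Mul(2, 4, Pow(Add(-5, 4), -1)) = Mul(2, 4, Pow(-1, -1)) = Mul(2, 4, -1) = -8)
Mul(Add(r, Add(Mul(-4, Pow(p, 2)), -2)), 92) = Mul(Add(-8, Add(Mul(-4, Pow(-1, 2)), -2)), 92) = Mul(Add(-8, Add(Mul(-4, 1), -2)), 92) = Mul(Add(-8, Add(-4, -2)), 92) = Mul(Add(-8, -6), 92) = Mul(-14, 92) = -1288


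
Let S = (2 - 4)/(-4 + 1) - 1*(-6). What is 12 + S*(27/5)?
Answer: 48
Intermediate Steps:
S = 20/3 (S = -2/(-3) + 6 = -⅓*(-2) + 6 = ⅔ + 6 = 20/3 ≈ 6.6667)
12 + S*(27/5) = 12 + 20*(27/5)/3 = 12 + 20*(27*(⅕))/3 = 12 + (20/3)*(27/5) = 12 + 36 = 48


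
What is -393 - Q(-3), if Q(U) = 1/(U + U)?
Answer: -2357/6 ≈ -392.83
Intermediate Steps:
Q(U) = 1/(2*U)
-393 - Q(-3) = -393 - 1/(2*(-3)) = -393 - (-1)/(2*3) = -393 - 1*(-1/6) = -393 + 1/6 = -2357/6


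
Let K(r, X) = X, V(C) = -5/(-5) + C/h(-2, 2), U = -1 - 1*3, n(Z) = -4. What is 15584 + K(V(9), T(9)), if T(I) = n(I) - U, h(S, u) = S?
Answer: 15584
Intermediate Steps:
U = -4 (U = -1 - 3 = -4)
T(I) = 0 (T(I) = -4 - 1*(-4) = -4 + 4 = 0)
V(C) = 1 - C/2 (V(C) = -5/(-5) + C/(-2) = -5*(-1/5) + C*(-1/2) = 1 - C/2)
15584 + K(V(9), T(9)) = 15584 + 0 = 15584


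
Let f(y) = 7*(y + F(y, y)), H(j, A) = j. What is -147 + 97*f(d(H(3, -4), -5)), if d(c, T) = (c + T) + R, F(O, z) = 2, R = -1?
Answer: -826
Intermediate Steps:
d(c, T) = -1 + T + c (d(c, T) = (c + T) - 1 = (T + c) - 1 = -1 + T + c)
f(y) = 14 + 7*y (f(y) = 7*(y + 2) = 7*(2 + y) = 14 + 7*y)
-147 + 97*f(d(H(3, -4), -5)) = -147 + 97*(14 + 7*(-1 - 5 + 3)) = -147 + 97*(14 + 7*(-3)) = -147 + 97*(14 - 21) = -147 + 97*(-7) = -147 - 679 = -826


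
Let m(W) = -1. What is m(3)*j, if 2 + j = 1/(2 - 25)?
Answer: 47/23 ≈ 2.0435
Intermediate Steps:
j = -47/23 (j = -2 + 1/(2 - 25) = -2 + 1/(-23) = -2 - 1/23 = -47/23 ≈ -2.0435)
m(3)*j = -1*(-47/23) = 47/23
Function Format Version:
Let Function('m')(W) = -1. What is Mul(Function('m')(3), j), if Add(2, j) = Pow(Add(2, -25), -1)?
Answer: Rational(47, 23) ≈ 2.0435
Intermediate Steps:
j = Rational(-47, 23) (j = Add(-2, Pow(Add(2, -25), -1)) = Add(-2, Pow(-23, -1)) = Add(-2, Rational(-1, 23)) = Rational(-47, 23) ≈ -2.0435)
Mul(Function('m')(3), j) = Mul(-1, Rational(-47, 23)) = Rational(47, 23)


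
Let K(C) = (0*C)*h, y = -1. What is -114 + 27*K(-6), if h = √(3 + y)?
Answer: -114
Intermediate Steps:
h = √2 (h = √(3 - 1) = √2 ≈ 1.4142)
K(C) = 0 (K(C) = (0*C)*√2 = 0*√2 = 0)
-114 + 27*K(-6) = -114 + 27*0 = -114 + 0 = -114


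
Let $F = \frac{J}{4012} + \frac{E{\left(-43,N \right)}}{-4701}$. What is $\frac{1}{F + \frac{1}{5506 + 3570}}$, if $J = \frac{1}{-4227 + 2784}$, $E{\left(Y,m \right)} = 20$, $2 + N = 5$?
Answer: $- \frac{1715337182689}{7109053695} \approx -241.29$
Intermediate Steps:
$N = 3$ ($N = -2 + 5 = 3$)
$J = - \frac{1}{1443}$ ($J = \frac{1}{-1443} = - \frac{1}{1443} \approx -0.000693$)
$F = - \frac{12865669}{3023952724}$ ($F = - \frac{1}{1443 \cdot 4012} + \frac{20}{-4701} = \left(- \frac{1}{1443}\right) \frac{1}{4012} + 20 \left(- \frac{1}{4701}\right) = - \frac{1}{5789316} - \frac{20}{4701} = - \frac{12865669}{3023952724} \approx -0.0042546$)
$\frac{1}{F + \frac{1}{5506 + 3570}} = \frac{1}{- \frac{12865669}{3023952724} + \frac{1}{5506 + 3570}} = \frac{1}{- \frac{12865669}{3023952724} + \frac{1}{9076}} = \frac{1}{- \frac{7109053695}{1715337182689}} = - \frac{1715337182689}{7109053695}$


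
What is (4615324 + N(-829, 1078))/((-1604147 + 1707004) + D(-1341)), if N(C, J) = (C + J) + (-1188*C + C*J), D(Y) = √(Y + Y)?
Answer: 484123521891/10579565131 - 14120289*I*√298/10579565131 ≈ 45.76 - 0.02304*I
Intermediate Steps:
D(Y) = √2*√Y (D(Y) = √(2*Y) = √2*√Y)
N(C, J) = J - 1187*C + C*J
(4615324 + N(-829, 1078))/((-1604147 + 1707004) + D(-1341)) = (4615324 + (1078 - 1187*(-829) - 829*1078))/((-1604147 + 1707004) + √2*√(-1341)) = (4615324 + (1078 + 984023 - 893662))/(102857 + √2*(3*I*√149)) = (4615324 + 91439)/(102857 + 3*I*√298) = 4706763/(102857 + 3*I*√298)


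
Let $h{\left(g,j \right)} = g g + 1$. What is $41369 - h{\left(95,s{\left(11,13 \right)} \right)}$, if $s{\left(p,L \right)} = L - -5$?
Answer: $32343$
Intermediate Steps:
$s{\left(p,L \right)} = 5 + L$ ($s{\left(p,L \right)} = L + 5 = 5 + L$)
$h{\left(g,j \right)} = 1 + g^{2}$ ($h{\left(g,j \right)} = g^{2} + 1 = 1 + g^{2}$)
$41369 - h{\left(95,s{\left(11,13 \right)} \right)} = 41369 - \left(1 + 95^{2}\right) = 41369 - \left(1 + 9025\right) = 41369 - 9026 = 32343$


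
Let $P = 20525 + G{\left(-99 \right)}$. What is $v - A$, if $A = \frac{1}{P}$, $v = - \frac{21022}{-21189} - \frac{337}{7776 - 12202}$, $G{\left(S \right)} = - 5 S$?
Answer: $\frac{1052887631893}{985654222140} \approx 1.0682$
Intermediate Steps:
$v = \frac{100184065}{93782514}$ ($v = \left(-21022\right) \left(- \frac{1}{21189}\right) - \frac{337}{-4426} = \frac{21022}{21189} - - \frac{337}{4426} = \frac{21022}{21189} + \frac{337}{4426} = \frac{100184065}{93782514} \approx 1.0683$)
$P = 21020$ ($P = 20525 - -495 = 20525 + 495 = 21020$)
$A = \frac{1}{21020} \approx 4.7574 \cdot 10^{-5}$
$v - A = \frac{100184065}{93782514} - \frac{1}{21020} = \frac{1052887631893}{985654222140}$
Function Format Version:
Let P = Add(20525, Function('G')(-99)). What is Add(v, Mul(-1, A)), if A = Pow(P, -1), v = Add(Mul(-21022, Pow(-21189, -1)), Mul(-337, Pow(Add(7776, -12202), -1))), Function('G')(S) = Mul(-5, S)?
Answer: Rational(1052887631893, 985654222140) ≈ 1.0682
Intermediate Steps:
v = Rational(100184065, 93782514) (v = Add(Mul(-21022, Rational(-1, 21189)), Mul(-337, Pow(-4426, -1))) = Add(Rational(21022, 21189), Mul(-337, Rational(-1, 4426))) = Add(Rational(21022, 21189), Rational(337, 4426)) = Rational(100184065, 93782514) ≈ 1.0683)
P = 21020 (P = Add(20525, Mul(-5, -99)) = Add(20525, 495) = 21020)
A = Rational(1, 21020) (A = Pow(21020, -1) = Rational(1, 21020) ≈ 4.7574e-5)
Add(v, Mul(-1, A)) = Add(Rational(100184065, 93782514), Mul(-1, Rational(1, 21020))) = Add(Rational(100184065, 93782514), Rational(-1, 21020)) = Rational(1052887631893, 985654222140)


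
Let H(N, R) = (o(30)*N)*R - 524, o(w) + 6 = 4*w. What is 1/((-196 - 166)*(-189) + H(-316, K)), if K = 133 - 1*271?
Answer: 1/5039206 ≈ 1.9844e-7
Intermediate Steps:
K = -138 (K = 133 - 271 = -138)
o(w) = -6 + 4*w
H(N, R) = -524 + 114*N*R (H(N, R) = ((-6 + 4*30)*N)*R - 524 = ((-6 + 120)*N)*R - 524 = (114*N)*R - 524 = 114*N*R - 524 = -524 + 114*N*R)
1/((-196 - 166)*(-189) + H(-316, K)) = 1/((-196 - 166)*(-189) + (-524 + 114*(-316)*(-138))) = 1/(-362*(-189) + (-524 + 4971312)) = 1/(68418 + 4970788) = 1/5039206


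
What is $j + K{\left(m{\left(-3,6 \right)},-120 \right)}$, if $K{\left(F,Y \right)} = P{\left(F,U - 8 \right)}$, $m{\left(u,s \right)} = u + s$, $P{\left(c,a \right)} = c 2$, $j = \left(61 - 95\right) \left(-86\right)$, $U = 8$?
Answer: $2930$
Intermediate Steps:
$j = 2924$ ($j = \left(-34\right) \left(-86\right) = 2924$)
$P{\left(c,a \right)} = 2 c$
$m{\left(u,s \right)} = s + u$
$K{\left(F,Y \right)} = 2 F$
$j + K{\left(m{\left(-3,6 \right)},-120 \right)} = 2924 + 2 \left(6 - 3\right) = 2924 + 2 \cdot 3 = 2924 + 6 = 2930$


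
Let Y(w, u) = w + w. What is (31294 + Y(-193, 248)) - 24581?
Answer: 6327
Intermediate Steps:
Y(w, u) = 2*w
(31294 + Y(-193, 248)) - 24581 = (31294 + 2*(-193)) - 24581 = (31294 - 386) - 24581 = 30908 - 24581 = 6327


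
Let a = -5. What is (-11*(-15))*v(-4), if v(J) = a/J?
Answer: 825/4 ≈ 206.25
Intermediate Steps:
v(J) = -5/J
(-11*(-15))*v(-4) = (-11*(-15))*(-5/(-4)) = 165*(-5*(-¼)) = 165*(5/4) = 825/4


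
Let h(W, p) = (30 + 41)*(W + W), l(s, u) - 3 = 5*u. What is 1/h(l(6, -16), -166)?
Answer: -1/10934 ≈ -9.1458e-5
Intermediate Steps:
l(s, u) = 3 + 5*u
h(W, p) = 142*W (h(W, p) = 71*(2*W) = 142*W)
1/h(l(6, -16), -166) = 1/(142*(3 + 5*(-16))) = 1/(142*(3 - 80)) = 1/(142*(-77)) = 1/(-10934) = -1/10934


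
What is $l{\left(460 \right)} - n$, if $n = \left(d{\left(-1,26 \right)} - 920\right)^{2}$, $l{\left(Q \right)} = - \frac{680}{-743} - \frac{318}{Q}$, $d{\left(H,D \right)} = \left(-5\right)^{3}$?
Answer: $- \frac{186616113987}{170890} \approx -1.092 \cdot 10^{6}$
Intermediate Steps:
$d{\left(H,D \right)} = -125$
$l{\left(Q \right)} = \frac{680}{743} - \frac{318}{Q}$ ($l{\left(Q \right)} = \left(-680\right) \left(- \frac{1}{743}\right) - \frac{318}{Q} = \frac{680}{743} - \frac{318}{Q}$)
$n = 1092025$ ($n = \left(-125 - 920\right)^{2} = \left(-1045\right)^{2} = 1092025$)
$l{\left(460 \right)} - n = \left(\frac{680}{743} - \frac{318}{460}\right) - 1092025 = \left(\frac{680}{743} - \frac{159}{230}\right) - 1092025 = \frac{38263}{170890} - 1092025 = - \frac{186616113987}{170890}$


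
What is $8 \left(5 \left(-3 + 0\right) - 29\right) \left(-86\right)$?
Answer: $30272$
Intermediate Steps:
$8 \left(5 \left(-3 + 0\right) - 29\right) \left(-86\right) = 8 \left(5 \left(-3\right) - 29\right) \left(-86\right) = 8 \left(-15 - 29\right) \left(-86\right) = 8 \left(-44\right) \left(-86\right) = \left(-352\right) \left(-86\right) = 30272$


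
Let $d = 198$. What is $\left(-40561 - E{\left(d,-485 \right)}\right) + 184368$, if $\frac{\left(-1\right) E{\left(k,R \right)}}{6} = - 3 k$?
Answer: $140243$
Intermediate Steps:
$E{\left(k,R \right)} = 18 k$ ($E{\left(k,R \right)} = - 6 \left(- 3 k\right) = 18 k$)
$\left(-40561 - E{\left(d,-485 \right)}\right) + 184368 = \left(-40561 - 18 \cdot 198\right) + 184368 = \left(-40561 - 3564\right) + 184368 = -44125 + 184368 = 140243$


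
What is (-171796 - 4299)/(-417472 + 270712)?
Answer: 35219/29352 ≈ 1.1999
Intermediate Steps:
(-171796 - 4299)/(-417472 + 270712) = -176095/(-146760) = -176095*(-1/146760) = 35219/29352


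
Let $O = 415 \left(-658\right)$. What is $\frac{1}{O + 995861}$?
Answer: $\frac{1}{722791} \approx 1.3835 \cdot 10^{-6}$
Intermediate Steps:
$O = -273070$
$\frac{1}{O + 995861} = \frac{1}{-273070 + 995861} = \frac{1}{722791}$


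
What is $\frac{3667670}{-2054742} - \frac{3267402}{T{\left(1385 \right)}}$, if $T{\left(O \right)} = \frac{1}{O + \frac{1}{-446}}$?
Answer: $- \frac{1036773305637072544}{229103733} \approx -4.5253 \cdot 10^{9}$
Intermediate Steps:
$T{\left(O \right)} = \frac{1}{- \frac{1}{446} + O}$ ($T{\left(O \right)} = \frac{1}{O - \frac{1}{446}} = \frac{1}{- \frac{1}{446} + O}$)
$\frac{3667670}{-2054742} - \frac{3267402}{T{\left(1385 \right)}} = \frac{3667670}{-2054742} - \frac{3267402}{446 \frac{1}{-1 + 446 \cdot 1385}} = 3667670 \left(- \frac{1}{2054742}\right) - \frac{3267402}{446 \frac{1}{-1 + 617710}} = - \frac{1833835}{1027371} - \frac{3267402}{446 \cdot \frac{1}{617709}} = - \frac{1833835}{1027371} - \frac{3267402}{\frac{446}{617709}} = - \frac{1833835}{1027371} - \frac{1009151811009}{223} = - \frac{1036773305637072544}{229103733}$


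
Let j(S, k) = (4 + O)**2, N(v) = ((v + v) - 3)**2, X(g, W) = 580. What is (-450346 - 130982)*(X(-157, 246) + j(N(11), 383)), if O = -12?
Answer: -374375232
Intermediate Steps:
N(v) = (-3 + 2*v)**2 (N(v) = (2*v - 3)**2 = (-3 + 2*v)**2)
j(S, k) = 64 (j(S, k) = (4 - 12)**2 = (-8)**2 = 64)
(-450346 - 130982)*(X(-157, 246) + j(N(11), 383)) = (-450346 - 130982)*(580 + 64) = -581328*644 = -374375232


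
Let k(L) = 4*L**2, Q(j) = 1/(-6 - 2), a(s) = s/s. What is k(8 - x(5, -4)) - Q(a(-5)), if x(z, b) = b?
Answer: 4609/8 ≈ 576.13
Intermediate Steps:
a(s) = 1
Q(j) = -1/8 (Q(j) = 1/(-8) = -1/8)
k(8 - x(5, -4)) - Q(a(-5)) = 4*(8 - 1*(-4))**2 - 1*(-1/8) = 4*(8 + 4)**2 + 1/8 = 4*12**2 + 1/8 = 4*144 + 1/8 = 576 + 1/8 = 4609/8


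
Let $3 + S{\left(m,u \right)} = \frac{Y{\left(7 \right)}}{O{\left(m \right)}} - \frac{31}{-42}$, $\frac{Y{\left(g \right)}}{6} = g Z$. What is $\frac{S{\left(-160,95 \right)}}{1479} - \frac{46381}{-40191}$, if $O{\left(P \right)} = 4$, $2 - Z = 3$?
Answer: $\frac{476592097}{416097423} \approx 1.1454$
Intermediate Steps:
$Z = -1$ ($Z = 2 - 3 = -1$)
$Y{\left(g \right)} = - 6 g$ ($Y{\left(g \right)} = 6 g \left(-1\right) = 6 \left(- g\right) = - 6 g$)
$S{\left(m,u \right)} = - \frac{268}{21}$ ($S{\left(m,u \right)} = -3 + \left(\frac{\left(-6\right) 7}{4} - \frac{31}{-42}\right) = -3 - \frac{205}{21} = - \frac{268}{21}$)
$\frac{S{\left(-160,95 \right)}}{1479} - \frac{46381}{-40191} = - \frac{268}{21 \cdot 1479} - \frac{46381}{-40191} = \left(- \frac{268}{21}\right) \frac{1}{1479} - - \frac{46381}{40191} = - \frac{268}{31059} + \frac{46381}{40191} = \frac{476592097}{416097423}$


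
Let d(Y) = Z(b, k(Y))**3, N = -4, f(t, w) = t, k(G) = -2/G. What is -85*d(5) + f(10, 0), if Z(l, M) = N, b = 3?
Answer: 5450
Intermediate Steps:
Z(l, M) = -4
d(Y) = -64 (d(Y) = (-4)**3 = -64)
-85*d(5) + f(10, 0) = -85*(-64) + 10 = 5440 + 10 = 5450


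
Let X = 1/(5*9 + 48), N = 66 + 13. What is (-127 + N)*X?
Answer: -16/31 ≈ -0.51613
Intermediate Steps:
N = 79
X = 1/93 (X = 1/(45 + 48) = 1/93 ≈ 0.010753)
(-127 + N)*X = (-127 + 79)*(1/93) = -48*1/93 = -16/31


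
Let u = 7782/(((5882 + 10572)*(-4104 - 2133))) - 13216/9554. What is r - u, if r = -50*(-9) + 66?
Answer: 42273060762589/81705487941 ≈ 517.38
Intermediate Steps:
r = 516 (r = 450 + 66 = 516)
u = -113028985033/81705487941 (u = 7782/((16454*(-6237))) - 13216*1/9554 = 7782/(-102623598) - 6608/4777 = 7782*(-1/102623598) - 6608/4777 = -1297/17103933 - 6608/4777 = -113028985033/81705487941 ≈ -1.3834)
r - u = 516 - 1*(-113028985033/81705487941) = 516 + 113028985033/81705487941 = 42273060762589/81705487941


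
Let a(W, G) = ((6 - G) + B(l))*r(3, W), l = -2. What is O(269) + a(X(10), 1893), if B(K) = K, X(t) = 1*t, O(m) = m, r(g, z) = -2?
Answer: 4047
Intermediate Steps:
X(t) = t
a(W, G) = -8 + 2*G (a(W, G) = ((6 - G) - 2)*(-2) = (4 - G)*(-2) = -8 + 2*G)
O(269) + a(X(10), 1893) = 269 + (-8 + 2*1893) = 269 + (-8 + 3786) = 269 + 3778 = 4047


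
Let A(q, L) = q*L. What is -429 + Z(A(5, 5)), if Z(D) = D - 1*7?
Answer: -411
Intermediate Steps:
A(q, L) = L*q
Z(D) = -7 + D (Z(D) = D - 7 = -7 + D)
-429 + Z(A(5, 5)) = -429 + (-7 + 5*5) = -429 + (-7 + 25) = -429 + 18 = -411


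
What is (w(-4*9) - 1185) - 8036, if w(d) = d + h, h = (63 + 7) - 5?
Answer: -9192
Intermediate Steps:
h = 65 (h = 70 - 5 = 65)
w(d) = 65 + d (w(d) = d + 65 = 65 + d)
(w(-4*9) - 1185) - 8036 = ((65 - 4*9) - 1185) - 8036 = ((65 - 36) - 1185) - 8036 = (29 - 1185) - 8036 = -1156 - 8036 = -9192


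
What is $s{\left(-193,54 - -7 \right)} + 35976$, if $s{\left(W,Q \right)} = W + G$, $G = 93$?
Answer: $35876$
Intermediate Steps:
$s{\left(W,Q \right)} = 93 + W$ ($s{\left(W,Q \right)} = W + 93 = 93 + W$)
$s{\left(-193,54 - -7 \right)} + 35976 = \left(93 - 193\right) + 35976 = -100 + 35976 = 35876$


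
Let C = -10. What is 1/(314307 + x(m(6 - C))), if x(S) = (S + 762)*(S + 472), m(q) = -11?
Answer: 1/660518 ≈ 1.5140e-6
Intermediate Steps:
x(S) = (472 + S)*(762 + S) (x(S) = (762 + S)*(472 + S) = (472 + S)*(762 + S))
1/(314307 + x(m(6 - C))) = 1/(314307 + (359664 + (-11)² + 1234*(-11))) = 1/(314307 + (359664 + 121 - 13574)) = 1/(314307 + 346211) = 1/660518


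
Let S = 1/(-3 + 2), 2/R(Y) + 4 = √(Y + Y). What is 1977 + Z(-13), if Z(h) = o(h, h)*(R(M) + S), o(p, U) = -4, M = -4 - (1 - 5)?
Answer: 1983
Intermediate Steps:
M = 0 (M = -4 - 1*(-4) = -4 + 4 = 0)
R(Y) = 2/(-4 + √2*√Y) (R(Y) = 2/(-4 + √(Y + Y)) = 2/(-4 + √(2*Y)) = 2/(-4 + √2*√Y))
S = -1 (S = 1/(-1) = -1)
Z(h) = 6 (Z(h) = -4*(2/(-4 + √2*√0) - 1) = -4*(2/(-4 + √2*0) - 1) = -4*(2/(-4 + 0) - 1) = -4*(2/(-4) - 1) = -4*(2*(-¼) - 1) = -4*(-½ - 1) = -4*(-3/2) = 6)
1977 + Z(-13) = 1977 + 6 = 1983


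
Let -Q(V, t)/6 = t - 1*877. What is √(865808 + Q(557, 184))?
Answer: √869966 ≈ 932.72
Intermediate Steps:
Q(V, t) = 5262 - 6*t (Q(V, t) = -6*(t - 1*877) = -6*(t - 877) = -6*(-877 + t) = 5262 - 6*t)
√(865808 + Q(557, 184)) = √(865808 + (5262 - 6*184)) = √(865808 + (5262 - 1104)) = √(865808 + 4158) = √869966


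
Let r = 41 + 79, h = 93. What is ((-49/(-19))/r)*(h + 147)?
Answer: 98/19 ≈ 5.1579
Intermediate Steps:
r = 120
((-49/(-19))/r)*(h + 147) = (-49/(-19)/120)*(93 + 147) = (-49*(-1/19)*(1/120))*240 = ((49/19)*(1/120))*240 = (49/2280)*240 = 98/19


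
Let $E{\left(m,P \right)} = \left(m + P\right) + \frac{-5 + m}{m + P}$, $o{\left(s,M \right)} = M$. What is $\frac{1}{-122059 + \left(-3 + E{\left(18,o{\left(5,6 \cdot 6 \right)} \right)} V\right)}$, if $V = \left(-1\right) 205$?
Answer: $- \frac{54}{7191793} \approx -7.5086 \cdot 10^{-6}$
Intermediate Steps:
$V = -205$
$E{\left(m,P \right)} = P + m + \frac{-5 + m}{P + m}$ ($E{\left(m,P \right)} = \left(P + m\right) + \frac{-5 + m}{P + m} = P + m + \frac{-5 + m}{P + m}$)
$\frac{1}{-122059 + \left(-3 + E{\left(18,o{\left(5,6 \cdot 6 \right)} \right)} V\right)} = \frac{1}{-122059 + \left(-3 + \frac{-5 + 18 + \left(6 \cdot 6\right)^{2} + 18^{2} + 2 \cdot 6 \cdot 6 \cdot 18}{6 \cdot 6 + 18} \left(-205\right)\right)} = \frac{1}{-122059 + \left(-3 + \frac{-5 + 18 + 36^{2} + 324 + 2 \cdot 36 \cdot 18}{36 + 18} \left(-205\right)\right)} = \frac{1}{-122059 + \left(-3 + \frac{-5 + 18 + 1296 + 324 + 1296}{54} \left(-205\right)\right)} = \frac{1}{-122059 + \left(-3 + \frac{1}{54} \cdot 2929 \left(-205\right)\right)} = \frac{1}{-122059 + \left(-3 + \frac{2929}{54} \left(-205\right)\right)} = \frac{1}{-122059 - \frac{600607}{54}} = \frac{1}{- \frac{7191793}{54}} = - \frac{54}{7191793}$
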